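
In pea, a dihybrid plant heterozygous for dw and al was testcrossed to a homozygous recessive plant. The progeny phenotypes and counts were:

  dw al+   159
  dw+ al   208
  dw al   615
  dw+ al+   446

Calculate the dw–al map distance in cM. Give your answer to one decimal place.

25.7 cM

The two most frequent classes, dw+ al+ (446) and dw al (615), are the parental types, so the F1 was dw+ al+ / dw al.
The recombinant classes are dw+ al and dw al+: 208 + 159 = 367.
Recombination frequency = 367/1428 = 0.2570 ≈ 25.7%, i.e. 25.7 cM.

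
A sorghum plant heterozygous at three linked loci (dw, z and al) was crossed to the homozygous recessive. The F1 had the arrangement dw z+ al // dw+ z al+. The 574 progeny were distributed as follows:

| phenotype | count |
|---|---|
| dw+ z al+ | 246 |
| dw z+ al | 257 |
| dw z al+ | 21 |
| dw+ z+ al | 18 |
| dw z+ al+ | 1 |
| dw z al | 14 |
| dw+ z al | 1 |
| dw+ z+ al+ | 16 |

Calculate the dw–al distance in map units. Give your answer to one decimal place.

7.1 map units

The two rarest classes, dw z+ al+ and dw+ z al, are the double crossovers. Comparing them with the parentals, only the al allele has switched, so al is the middle locus and the order is z – al – dw.
Crossovers in the al–dw interval produce the single-crossover classes dw+ z+ al and dw z al+ (18 + 21 = 39) plus the double crossovers (2).
RF(al–dw) = (39 + 2) / 574 = 41/574 = 0.0714 → 7.1 map units.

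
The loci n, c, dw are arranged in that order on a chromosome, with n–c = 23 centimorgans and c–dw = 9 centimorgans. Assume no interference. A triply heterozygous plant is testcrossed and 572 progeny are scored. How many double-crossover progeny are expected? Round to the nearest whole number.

Map distances give recombination frequencies of 0.230 and 0.090 for the two intervals.
With no interference, expected double-crossover frequency = 0.230 × 0.090 = 0.02070.
Expected number = 0.02070 × 572 = 11.84 ≈ 12.

12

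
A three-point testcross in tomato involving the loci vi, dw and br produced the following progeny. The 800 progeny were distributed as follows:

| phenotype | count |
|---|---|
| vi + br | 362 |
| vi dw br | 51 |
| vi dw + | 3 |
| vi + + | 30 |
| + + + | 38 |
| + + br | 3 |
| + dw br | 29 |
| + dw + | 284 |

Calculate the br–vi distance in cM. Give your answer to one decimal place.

8.1 cM

The two most frequent reciprocal classes, vi + br and + dw +, are the parental types, so the F1 was vi + br / + dw +.
The two rarest classes, + + br and vi dw +, are the double crossovers. Comparing them with the parentals, only the vi allele has switched, so vi is the middle locus and the order is br – vi – dw.
Crossovers in the br–vi interval produce the single-crossover classes vi + + and + dw br (30 + 29 = 59) plus the double crossovers (6).
RF(br–vi) = (59 + 6) / 800 = 65/800 = 0.0813 → 8.1 cM.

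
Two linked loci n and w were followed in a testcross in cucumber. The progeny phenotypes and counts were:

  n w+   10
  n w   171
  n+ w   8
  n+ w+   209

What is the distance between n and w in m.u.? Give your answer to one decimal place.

4.5 m.u.

The two most frequent classes, n+ w+ (209) and n w (171), are the parental types, so the F1 was n+ w+ / n w.
The recombinant classes are n+ w and n w+: 8 + 10 = 18.
Recombination frequency = 18/398 = 0.0452 ≈ 4.5%, i.e. 4.5 m.u.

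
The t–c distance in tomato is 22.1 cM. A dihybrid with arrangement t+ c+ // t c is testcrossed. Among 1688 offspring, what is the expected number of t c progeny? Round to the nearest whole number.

657

A map distance of 22.1 cM corresponds to a recombination frequency of 0.221.
The F1 is t+ c+ / t c, so t c is a parental gamete class with expected frequency (1 − r)/2 = 0.779/2 = 0.3895.
Expected number = 0.3895 × 1688 = 657.48 ≈ 657.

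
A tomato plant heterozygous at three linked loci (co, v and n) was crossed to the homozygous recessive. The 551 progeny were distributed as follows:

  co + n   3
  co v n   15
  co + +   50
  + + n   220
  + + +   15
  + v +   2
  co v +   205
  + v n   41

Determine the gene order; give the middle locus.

co

The two most frequent reciprocal classes, co v + and + + n, are the parental types, so the F1 was co v + / + + n.
The two rarest classes, + v + and co + n, are the double crossovers. Comparing them with the parentals, only the co allele has switched, so co is the middle locus and the order is v – co – n.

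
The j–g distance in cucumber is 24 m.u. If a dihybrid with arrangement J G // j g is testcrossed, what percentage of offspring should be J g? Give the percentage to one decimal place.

A map distance of 24 m.u. corresponds to a recombination frequency of 0.240.
The F1 is J G / j g, so J g is a recombinant gamete class with expected frequency r/2 = 0.240/2 = 0.1200.
That is 0.1200 = 12.0% of the progeny.

12.0%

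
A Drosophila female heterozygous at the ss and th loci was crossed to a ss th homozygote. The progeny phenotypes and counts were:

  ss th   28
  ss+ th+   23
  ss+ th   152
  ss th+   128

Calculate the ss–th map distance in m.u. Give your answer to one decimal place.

15.4 m.u.

The two most frequent classes, ss+ th (152) and ss th+ (128), are the parental types, so the F1 was ss+ th / ss th+.
The recombinant classes are ss+ th+ and ss th: 23 + 28 = 51.
Recombination frequency = 51/331 = 0.1541 ≈ 15.4%, i.e. 15.4 m.u.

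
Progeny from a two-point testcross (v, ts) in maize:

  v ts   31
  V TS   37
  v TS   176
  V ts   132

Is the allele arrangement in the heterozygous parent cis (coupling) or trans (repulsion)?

The two most frequent classes are V ts (132) and v TS (176); these are the parental (non-recombinant) types.
So the F1 carried V ts on one chromosome and v TS on the other — the recessive alleles are on opposite chromosomes (trans / repulsion).

trans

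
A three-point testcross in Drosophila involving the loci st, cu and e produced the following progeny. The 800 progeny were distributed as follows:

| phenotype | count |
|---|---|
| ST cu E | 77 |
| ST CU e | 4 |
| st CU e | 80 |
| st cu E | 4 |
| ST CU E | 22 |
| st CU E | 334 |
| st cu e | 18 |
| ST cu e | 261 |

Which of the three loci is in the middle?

cu

The two most frequent reciprocal classes, ST cu e and st CU E, are the parental types, so the F1 was ST cu e / st CU E.
The two rarest classes, ST CU e and st cu E, are the double crossovers. Comparing them with the parentals, only the cu allele has switched, so cu is the middle locus and the order is st – cu – e.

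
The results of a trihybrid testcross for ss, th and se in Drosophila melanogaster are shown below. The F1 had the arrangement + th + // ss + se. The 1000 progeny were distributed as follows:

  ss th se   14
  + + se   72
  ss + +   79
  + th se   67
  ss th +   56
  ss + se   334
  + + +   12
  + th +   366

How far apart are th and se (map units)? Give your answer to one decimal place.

17.2 map units

The two rarest classes, + + + and ss th se, are the double crossovers. Comparing them with the parentals, only the th allele has switched, so th is the middle locus and the order is ss – th – se.
Crossovers in the th–se interval produce the single-crossover classes + th se and ss + + (67 + 79 = 146) plus the double crossovers (26).
RF(th–se) = (146 + 26) / 1000 = 172/1000 = 0.1720 → 17.2 map units.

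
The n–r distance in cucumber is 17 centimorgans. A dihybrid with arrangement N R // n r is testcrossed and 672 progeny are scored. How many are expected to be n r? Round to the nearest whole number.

279

A map distance of 17 centimorgans corresponds to a recombination frequency of 0.170.
The F1 is N R / n r, so n r is a parental gamete class with expected frequency (1 − r)/2 = 0.830/2 = 0.4150.
Expected number = 0.4150 × 672 = 278.88 ≈ 279.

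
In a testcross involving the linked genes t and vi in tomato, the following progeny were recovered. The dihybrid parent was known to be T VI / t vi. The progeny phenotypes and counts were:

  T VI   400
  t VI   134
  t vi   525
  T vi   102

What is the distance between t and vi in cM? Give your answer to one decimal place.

20.3 cM

The recombinant classes are T vi and t VI: 102 + 134 = 236.
Recombination frequency = 236/1161 = 0.2033 ≈ 20.3%, i.e. 20.3 cM.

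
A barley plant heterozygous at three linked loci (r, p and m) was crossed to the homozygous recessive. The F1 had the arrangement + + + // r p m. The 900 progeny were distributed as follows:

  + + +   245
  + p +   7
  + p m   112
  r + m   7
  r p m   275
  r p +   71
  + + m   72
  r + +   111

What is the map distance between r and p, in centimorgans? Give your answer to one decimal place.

The two rarest classes, + p + and r + m, are the double crossovers. Comparing them with the parentals, only the p allele has switched, so p is the middle locus and the order is m – p – r.
Crossovers in the p–r interval produce the single-crossover classes r + + and + p m (111 + 112 = 223) plus the double crossovers (14).
RF(p–r) = (223 + 14) / 900 = 237/900 = 0.2633 → 26.3 centimorgans.

26.3 centimorgans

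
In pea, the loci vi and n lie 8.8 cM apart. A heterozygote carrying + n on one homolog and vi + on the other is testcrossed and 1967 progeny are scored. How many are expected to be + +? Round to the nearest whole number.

A map distance of 8.8 cM corresponds to a recombination frequency of 0.088.
The F1 is + n / vi +, so + + is a recombinant gamete class with expected frequency r/2 = 0.088/2 = 0.0440.
Expected number = 0.0440 × 1967 = 86.55 ≈ 87.

87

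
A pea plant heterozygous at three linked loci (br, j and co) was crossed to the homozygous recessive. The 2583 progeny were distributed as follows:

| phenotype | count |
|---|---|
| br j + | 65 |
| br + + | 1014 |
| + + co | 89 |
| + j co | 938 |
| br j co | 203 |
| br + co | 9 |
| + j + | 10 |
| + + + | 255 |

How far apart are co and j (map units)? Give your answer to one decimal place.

6.7 map units

The two most frequent reciprocal classes, br + + and + j co, are the parental types, so the F1 was br + + / + j co.
The two rarest classes, br + co and + j +, are the double crossovers. Comparing them with the parentals, only the co allele has switched, so co is the middle locus and the order is j – co – br.
Crossovers in the j–co interval produce the single-crossover classes br j + and + + co (65 + 89 = 154) plus the double crossovers (19).
RF(j–co) = (154 + 19) / 2583 = 173/2583 = 0.0670 → 6.7 map units.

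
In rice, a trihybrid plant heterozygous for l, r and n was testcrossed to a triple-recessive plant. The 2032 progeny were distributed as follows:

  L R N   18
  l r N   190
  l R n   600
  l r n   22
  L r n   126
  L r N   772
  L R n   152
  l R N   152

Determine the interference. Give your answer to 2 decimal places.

The two most frequent reciprocal classes, l R n and L r N, are the parental types, so the F1 was l R n / L r N.
The two rarest classes, l r n and L R N, are the double crossovers. Comparing them with the parentals, only the r allele has switched, so r is the middle locus and the order is l – r – n.
l–r: (342 + 40)/2032 = 0.1880; r–n: (278 + 40)/2032 = 0.1565.
Expected DCO frequency = 0.1880 × 0.1565 ≈ 0.02942; observed = 40/2032 ≈ 0.01969.
Coefficient of coincidence = 0.01969/0.02942 ≈ 0.67; interference = 1 − 0.67 = 0.33.

0.33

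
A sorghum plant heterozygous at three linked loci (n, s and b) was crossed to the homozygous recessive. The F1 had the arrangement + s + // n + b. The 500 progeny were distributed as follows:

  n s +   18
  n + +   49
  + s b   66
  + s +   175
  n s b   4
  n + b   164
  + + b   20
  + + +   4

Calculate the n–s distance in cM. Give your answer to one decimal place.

9.2 cM

The two rarest classes, + + + and n s b, are the double crossovers. Comparing them with the parentals, only the s allele has switched, so s is the middle locus and the order is n – s – b.
Crossovers in the n–s interval produce the single-crossover classes n s + and + + b (18 + 20 = 38) plus the double crossovers (8).
RF(n–s) = (38 + 8) / 500 = 46/500 = 0.0920 → 9.2 cM.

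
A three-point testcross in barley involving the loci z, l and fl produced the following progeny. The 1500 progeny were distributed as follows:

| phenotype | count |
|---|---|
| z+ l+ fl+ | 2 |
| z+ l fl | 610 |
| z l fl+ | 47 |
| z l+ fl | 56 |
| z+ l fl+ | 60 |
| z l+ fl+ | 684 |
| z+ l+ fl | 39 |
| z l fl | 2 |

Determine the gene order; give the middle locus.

z

The two most frequent reciprocal classes, z+ l fl and z l+ fl+, are the parental types, so the F1 was z+ l fl / z l+ fl+.
The two rarest classes, z l fl and z+ l+ fl+, are the double crossovers. Comparing them with the parentals, only the z allele has switched, so z is the middle locus and the order is fl – z – l.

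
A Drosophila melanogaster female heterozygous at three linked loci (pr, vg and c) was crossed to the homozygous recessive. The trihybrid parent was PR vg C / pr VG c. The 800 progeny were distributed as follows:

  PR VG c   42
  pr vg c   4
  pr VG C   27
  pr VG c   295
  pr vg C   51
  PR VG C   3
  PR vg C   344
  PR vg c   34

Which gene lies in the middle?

The two rarest classes, PR VG C and pr vg c, are the double crossovers. Comparing them with the parentals, only the vg allele has switched, so vg is the middle locus and the order is c – vg – pr.

vg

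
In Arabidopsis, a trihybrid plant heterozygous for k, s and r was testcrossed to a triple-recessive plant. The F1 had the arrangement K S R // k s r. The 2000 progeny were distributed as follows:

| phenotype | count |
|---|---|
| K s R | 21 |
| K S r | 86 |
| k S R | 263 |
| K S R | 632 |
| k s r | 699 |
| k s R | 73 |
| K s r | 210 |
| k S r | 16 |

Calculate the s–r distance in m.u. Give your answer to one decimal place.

9.8 m.u.

The two rarest classes, K s R and k S r, are the double crossovers. Comparing them with the parentals, only the s allele has switched, so s is the middle locus and the order is k – s – r.
Crossovers in the s–r interval produce the single-crossover classes K S r and k s R (86 + 73 = 159) plus the double crossovers (37).
RF(s–r) = (159 + 37) / 2000 = 196/2000 = 0.0980 → 9.8 m.u.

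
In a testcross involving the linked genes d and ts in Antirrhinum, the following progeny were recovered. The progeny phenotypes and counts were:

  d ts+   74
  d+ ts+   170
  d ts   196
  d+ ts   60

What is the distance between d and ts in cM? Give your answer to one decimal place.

The two most frequent classes, d+ ts+ (170) and d ts (196), are the parental types, so the F1 was d+ ts+ / d ts.
The recombinant classes are d+ ts and d ts+: 60 + 74 = 134.
Recombination frequency = 134/500 = 0.2680 ≈ 26.8%, i.e. 26.8 cM.

26.8 cM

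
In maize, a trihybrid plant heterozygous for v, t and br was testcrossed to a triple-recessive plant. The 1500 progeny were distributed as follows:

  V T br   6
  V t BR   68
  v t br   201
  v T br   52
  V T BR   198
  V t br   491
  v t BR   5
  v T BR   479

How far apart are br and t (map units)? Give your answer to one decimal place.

8.7 map units

The two most frequent reciprocal classes, v T BR and V t br, are the parental types, so the F1 was v T BR / V t br.
The two rarest classes, v t BR and V T br, are the double crossovers. Comparing them with the parentals, only the t allele has switched, so t is the middle locus and the order is br – t – v.
Crossovers in the br–t interval produce the single-crossover classes v T br and V t BR (52 + 68 = 120) plus the double crossovers (11).
RF(br–t) = (120 + 11) / 1500 = 131/1500 = 0.0873 → 8.7 map units.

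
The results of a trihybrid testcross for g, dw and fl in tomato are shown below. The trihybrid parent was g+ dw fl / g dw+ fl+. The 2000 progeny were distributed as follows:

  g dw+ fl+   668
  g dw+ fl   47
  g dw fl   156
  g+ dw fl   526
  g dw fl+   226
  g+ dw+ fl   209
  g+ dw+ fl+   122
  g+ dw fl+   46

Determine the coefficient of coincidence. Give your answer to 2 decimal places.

0.95

The two rarest classes, g+ dw fl+ and g dw+ fl, are the double crossovers. Comparing them with the parentals, only the fl allele has switched, so fl is the middle locus and the order is g – fl – dw.
g–fl: (278 + 93)/2000 = 0.1855; fl–dw: (435 + 93)/2000 = 0.2640.
Expected DCO frequency = 0.1855 × 0.2640 ≈ 0.04897; observed = 93/2000 ≈ 0.04650.
Coefficient of coincidence = 0.04650/0.04897 ≈ 0.95.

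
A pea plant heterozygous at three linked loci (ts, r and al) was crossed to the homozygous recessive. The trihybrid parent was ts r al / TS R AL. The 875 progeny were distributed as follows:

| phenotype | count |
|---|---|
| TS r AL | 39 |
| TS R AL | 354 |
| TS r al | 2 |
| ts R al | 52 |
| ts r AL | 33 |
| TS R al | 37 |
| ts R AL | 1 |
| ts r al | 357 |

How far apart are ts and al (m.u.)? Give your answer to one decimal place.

8.3 m.u.

The two rarest classes, TS r al and ts R AL, are the double crossovers. Comparing them with the parentals, only the ts allele has switched, so ts is the middle locus and the order is al – ts – r.
Crossovers in the al–ts interval produce the single-crossover classes ts r AL and TS R al (33 + 37 = 70) plus the double crossovers (3).
RF(al–ts) = (70 + 3) / 875 = 73/875 = 0.0834 → 8.3 m.u.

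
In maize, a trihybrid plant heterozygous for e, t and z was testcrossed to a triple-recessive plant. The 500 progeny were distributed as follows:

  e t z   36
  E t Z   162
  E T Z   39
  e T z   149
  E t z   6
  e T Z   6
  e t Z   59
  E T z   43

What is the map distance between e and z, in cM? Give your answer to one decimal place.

The two most frequent reciprocal classes, e T z and E t Z, are the parental types, so the F1 was e T z / E t Z.
The two rarest classes, e T Z and E t z, are the double crossovers. Comparing them with the parentals, only the z allele has switched, so z is the middle locus and the order is e – z – t.
Crossovers in the e–z interval produce the single-crossover classes E T z and e t Z (43 + 59 = 102) plus the double crossovers (12).
RF(e–z) = (102 + 12) / 500 = 114/500 = 0.2280 → 22.8 cM.

22.8 cM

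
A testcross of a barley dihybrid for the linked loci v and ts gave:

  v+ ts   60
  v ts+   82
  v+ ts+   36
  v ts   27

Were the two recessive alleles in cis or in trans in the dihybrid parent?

The two most frequent classes are v+ ts (60) and v ts+ (82); these are the parental (non-recombinant) types.
So the F1 carried v+ ts on one chromosome and v ts+ on the other — the recessive alleles are on opposite chromosomes (trans / repulsion).

trans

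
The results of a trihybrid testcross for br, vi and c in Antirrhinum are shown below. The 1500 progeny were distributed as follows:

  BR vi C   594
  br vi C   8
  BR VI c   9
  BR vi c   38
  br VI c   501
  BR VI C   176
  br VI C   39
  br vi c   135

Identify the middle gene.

br

The two most frequent reciprocal classes, br VI c and BR vi C, are the parental types, so the F1 was br VI c / BR vi C.
The two rarest classes, BR VI c and br vi C, are the double crossovers. Comparing them with the parentals, only the br allele has switched, so br is the middle locus and the order is vi – br – c.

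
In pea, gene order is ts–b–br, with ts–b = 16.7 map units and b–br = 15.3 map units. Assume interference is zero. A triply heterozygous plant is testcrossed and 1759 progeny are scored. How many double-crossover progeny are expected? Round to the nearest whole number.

Map distances give recombination frequencies of 0.167 and 0.153 for the two intervals.
With no interference, expected double-crossover frequency = 0.167 × 0.153 = 0.02555.
Expected number = 0.02555 × 1759 = 44.94 ≈ 45.

45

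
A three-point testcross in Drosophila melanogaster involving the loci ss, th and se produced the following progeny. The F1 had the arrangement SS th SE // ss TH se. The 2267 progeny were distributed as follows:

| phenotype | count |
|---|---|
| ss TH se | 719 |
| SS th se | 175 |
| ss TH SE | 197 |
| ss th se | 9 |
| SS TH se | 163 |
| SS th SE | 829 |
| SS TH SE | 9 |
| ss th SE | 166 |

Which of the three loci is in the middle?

th

The two rarest classes, SS TH SE and ss th se, are the double crossovers. Comparing them with the parentals, only the th allele has switched, so th is the middle locus and the order is ss – th – se.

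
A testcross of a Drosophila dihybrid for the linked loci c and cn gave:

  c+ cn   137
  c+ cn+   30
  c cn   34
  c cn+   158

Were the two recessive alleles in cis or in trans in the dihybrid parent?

trans

The two most frequent classes are c+ cn (137) and c cn+ (158); these are the parental (non-recombinant) types.
So the F1 carried c+ cn on one chromosome and c cn+ on the other — the recessive alleles are on opposite chromosomes (trans / repulsion).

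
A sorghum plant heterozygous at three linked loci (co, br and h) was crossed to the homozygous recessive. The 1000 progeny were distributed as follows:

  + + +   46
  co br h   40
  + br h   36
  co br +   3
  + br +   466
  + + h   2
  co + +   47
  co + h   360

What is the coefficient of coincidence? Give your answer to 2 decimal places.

The two most frequent reciprocal classes, co + h and + br +, are the parental types, so the F1 was co + h / + br +.
The two rarest classes, + + h and co br +, are the double crossovers. Comparing them with the parentals, only the co allele has switched, so co is the middle locus and the order is h – co – br.
h–co: (83 + 5)/1000 = 0.0880; co–br: (86 + 5)/1000 = 0.0910.
Expected DCO frequency = 0.0880 × 0.0910 ≈ 0.00801; observed = 5/1000 ≈ 0.00500.
Coefficient of coincidence = 0.00500/0.00801 ≈ 0.62.

0.62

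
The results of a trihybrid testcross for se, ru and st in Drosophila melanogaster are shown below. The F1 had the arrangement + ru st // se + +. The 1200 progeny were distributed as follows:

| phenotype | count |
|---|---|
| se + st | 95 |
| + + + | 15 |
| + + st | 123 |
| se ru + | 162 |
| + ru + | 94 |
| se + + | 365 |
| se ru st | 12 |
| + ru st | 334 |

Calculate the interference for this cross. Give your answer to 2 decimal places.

0.52

The two rarest classes, se ru st and + + +, are the double crossovers. Comparing them with the parentals, only the se allele has switched, so se is the middle locus and the order is ru – se – st.
ru–se: (285 + 27)/1200 = 0.2600; se–st: (189 + 27)/1200 = 0.1800.
Expected DCO frequency = 0.2600 × 0.1800 ≈ 0.04680; observed = 27/1200 ≈ 0.02250.
Coefficient of coincidence = 0.02250/0.04680 ≈ 0.48; interference = 1 − 0.48 = 0.52.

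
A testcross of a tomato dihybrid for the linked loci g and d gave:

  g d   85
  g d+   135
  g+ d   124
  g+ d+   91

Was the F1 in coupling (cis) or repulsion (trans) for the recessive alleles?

The two most frequent classes are g+ d (124) and g d+ (135); these are the parental (non-recombinant) types.
So the F1 carried g+ d on one chromosome and g d+ on the other — the recessive alleles are on opposite chromosomes (trans / repulsion).

trans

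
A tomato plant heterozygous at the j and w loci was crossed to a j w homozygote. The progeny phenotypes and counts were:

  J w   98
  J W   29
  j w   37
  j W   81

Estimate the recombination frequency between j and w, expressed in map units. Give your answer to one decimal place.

The two most frequent classes, J w (98) and j W (81), are the parental types, so the F1 was J w / j W.
The recombinant classes are J W and j w: 29 + 37 = 66.
Recombination frequency = 66/245 = 0.2694 ≈ 26.9%, i.e. 26.9 map units.

26.9 map units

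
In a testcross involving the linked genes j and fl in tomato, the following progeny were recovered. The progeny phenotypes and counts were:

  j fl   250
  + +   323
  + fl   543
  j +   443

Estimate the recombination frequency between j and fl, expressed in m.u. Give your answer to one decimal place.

36.8 m.u.

The two most frequent classes, + fl (543) and j + (443), are the parental types, so the F1 was + fl / j +.
The recombinant classes are + + and j fl: 323 + 250 = 573.
Recombination frequency = 573/1559 = 0.3675 ≈ 36.8%, i.e. 36.8 m.u.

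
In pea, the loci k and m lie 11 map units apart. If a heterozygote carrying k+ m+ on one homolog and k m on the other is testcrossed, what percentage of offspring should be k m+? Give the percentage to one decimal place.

A map distance of 11 map units corresponds to a recombination frequency of 0.110.
The F1 is k+ m+ / k m, so k m+ is a recombinant gamete class with expected frequency r/2 = 0.110/2 = 0.0550.
That is 0.0550 = 5.5% of the progeny.

5.5%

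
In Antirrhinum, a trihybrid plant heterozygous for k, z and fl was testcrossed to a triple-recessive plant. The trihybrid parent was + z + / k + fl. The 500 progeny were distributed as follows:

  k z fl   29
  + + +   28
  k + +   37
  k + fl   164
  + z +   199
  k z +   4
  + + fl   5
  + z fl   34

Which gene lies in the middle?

The two rarest classes, k z + and + + fl, are the double crossovers. Comparing them with the parentals, only the k allele has switched, so k is the middle locus and the order is z – k – fl.

k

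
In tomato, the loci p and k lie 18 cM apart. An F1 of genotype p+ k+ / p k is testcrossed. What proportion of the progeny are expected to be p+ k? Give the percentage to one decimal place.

A map distance of 18 cM corresponds to a recombination frequency of 0.180.
The F1 is p+ k+ / p k, so p+ k is a recombinant gamete class with expected frequency r/2 = 0.180/2 = 0.0900.
That is 0.0900 = 9.0% of the progeny.

9.0%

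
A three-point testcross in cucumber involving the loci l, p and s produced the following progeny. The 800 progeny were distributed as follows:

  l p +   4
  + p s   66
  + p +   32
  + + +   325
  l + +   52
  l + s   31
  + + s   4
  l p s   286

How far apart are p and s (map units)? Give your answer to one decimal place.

The two most frequent reciprocal classes, + + + and l p s, are the parental types, so the F1 was + + + / l p s.
The two rarest classes, + + s and l p +, are the double crossovers. Comparing them with the parentals, only the s allele has switched, so s is the middle locus and the order is p – s – l.
Crossovers in the p–s interval produce the single-crossover classes + p + and l + s (32 + 31 = 63) plus the double crossovers (8).
RF(p–s) = (63 + 8) / 800 = 71/800 = 0.0887 → 8.9 map units.

8.9 map units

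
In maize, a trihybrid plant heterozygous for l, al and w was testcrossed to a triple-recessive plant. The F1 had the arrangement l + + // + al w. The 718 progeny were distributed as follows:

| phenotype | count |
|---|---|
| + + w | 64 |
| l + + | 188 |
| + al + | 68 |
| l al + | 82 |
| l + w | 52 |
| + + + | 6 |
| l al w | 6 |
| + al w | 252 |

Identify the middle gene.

The two rarest classes, + + + and l al w, are the double crossovers. Comparing them with the parentals, only the l allele has switched, so l is the middle locus and the order is al – l – w.

l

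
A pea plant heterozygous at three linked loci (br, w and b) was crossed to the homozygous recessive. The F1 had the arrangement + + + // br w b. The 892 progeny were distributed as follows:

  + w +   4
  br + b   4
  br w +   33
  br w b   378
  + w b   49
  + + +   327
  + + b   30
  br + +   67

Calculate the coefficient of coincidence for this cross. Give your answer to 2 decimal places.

The two rarest classes, + w + and br + b, are the double crossovers. Comparing them with the parentals, only the w allele has switched, so w is the middle locus and the order is b – w – br.
b–w: (63 + 8)/892 = 0.0796; w–br: (116 + 8)/892 = 0.1390.
Expected DCO frequency = 0.0796 × 0.1390 ≈ 0.01106; observed = 8/892 ≈ 0.00897.
Coefficient of coincidence = 0.00897/0.01106 ≈ 0.81.

0.81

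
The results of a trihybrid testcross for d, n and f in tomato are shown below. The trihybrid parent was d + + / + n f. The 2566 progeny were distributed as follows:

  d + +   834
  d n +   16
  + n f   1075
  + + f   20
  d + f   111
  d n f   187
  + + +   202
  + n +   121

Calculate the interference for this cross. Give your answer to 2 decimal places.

The two rarest classes, d n + and + + f, are the double crossovers. Comparing them with the parentals, only the n allele has switched, so n is the middle locus and the order is f – n – d.
f–n: (232 + 36)/2566 = 0.1044; n–d: (389 + 36)/2566 = 0.1656.
Expected DCO frequency = 0.1044 × 0.1656 ≈ 0.01729; observed = 36/2566 ≈ 0.01403.
Coefficient of coincidence = 0.01403/0.01729 ≈ 0.81; interference = 1 − 0.81 = 0.19.

0.19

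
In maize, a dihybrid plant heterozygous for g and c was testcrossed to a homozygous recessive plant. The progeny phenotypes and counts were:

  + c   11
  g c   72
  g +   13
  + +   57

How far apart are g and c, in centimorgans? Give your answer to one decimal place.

15.7 centimorgans

The two most frequent classes, + + (57) and g c (72), are the parental types, so the F1 was + + / g c.
The recombinant classes are + c and g +: 11 + 13 = 24.
Recombination frequency = 24/153 = 0.1569 ≈ 15.7%, i.e. 15.7 centimorgans.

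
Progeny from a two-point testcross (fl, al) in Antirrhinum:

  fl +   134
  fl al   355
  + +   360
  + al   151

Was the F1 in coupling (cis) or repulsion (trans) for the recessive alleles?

The two most frequent classes are + + (360) and fl al (355); these are the parental (non-recombinant) types.
So the F1 carried + + on one chromosome and fl al on the other — the recessive alleles are on the same chromosome (cis / coupling).

cis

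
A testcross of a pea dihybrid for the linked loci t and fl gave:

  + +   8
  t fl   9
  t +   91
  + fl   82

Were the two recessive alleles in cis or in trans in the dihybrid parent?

trans

The two most frequent classes are + fl (82) and t + (91); these are the parental (non-recombinant) types.
So the F1 carried + fl on one chromosome and t + on the other — the recessive alleles are on opposite chromosomes (trans / repulsion).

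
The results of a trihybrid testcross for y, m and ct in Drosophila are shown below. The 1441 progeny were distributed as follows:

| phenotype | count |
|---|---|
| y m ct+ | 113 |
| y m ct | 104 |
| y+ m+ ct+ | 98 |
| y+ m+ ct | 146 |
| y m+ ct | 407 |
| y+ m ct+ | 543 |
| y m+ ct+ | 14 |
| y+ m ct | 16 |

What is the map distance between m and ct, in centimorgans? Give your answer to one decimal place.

16.1 centimorgans

The two most frequent reciprocal classes, y+ m ct+ and y m+ ct, are the parental types, so the F1 was y+ m ct+ / y m+ ct.
The two rarest classes, y+ m ct and y m+ ct+, are the double crossovers. Comparing them with the parentals, only the ct allele has switched, so ct is the middle locus and the order is m – ct – y.
Crossovers in the m–ct interval produce the single-crossover classes y+ m+ ct+ and y m ct (98 + 104 = 202) plus the double crossovers (30).
RF(m–ct) = (202 + 30) / 1441 = 232/1441 = 0.1610 → 16.1 centimorgans.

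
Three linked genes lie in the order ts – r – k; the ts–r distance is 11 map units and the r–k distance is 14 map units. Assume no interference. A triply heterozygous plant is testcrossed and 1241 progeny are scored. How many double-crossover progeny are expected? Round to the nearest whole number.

Map distances give recombination frequencies of 0.110 and 0.140 for the two intervals.
With no interference, expected double-crossover frequency = 0.110 × 0.140 = 0.01540.
Expected number = 0.01540 × 1241 = 19.11 ≈ 19.

19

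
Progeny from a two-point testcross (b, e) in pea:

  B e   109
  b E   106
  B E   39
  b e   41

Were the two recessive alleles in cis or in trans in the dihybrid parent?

trans

The two most frequent classes are B e (109) and b E (106); these are the parental (non-recombinant) types.
So the F1 carried B e on one chromosome and b E on the other — the recessive alleles are on opposite chromosomes (trans / repulsion).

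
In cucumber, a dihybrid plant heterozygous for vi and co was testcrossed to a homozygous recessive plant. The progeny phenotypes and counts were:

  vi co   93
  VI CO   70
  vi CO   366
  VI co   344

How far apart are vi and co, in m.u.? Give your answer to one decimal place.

18.7 m.u.

The two most frequent classes, VI co (344) and vi CO (366), are the parental types, so the F1 was VI co / vi CO.
The recombinant classes are VI CO and vi co: 70 + 93 = 163.
Recombination frequency = 163/873 = 0.1867 ≈ 18.7%, i.e. 18.7 m.u.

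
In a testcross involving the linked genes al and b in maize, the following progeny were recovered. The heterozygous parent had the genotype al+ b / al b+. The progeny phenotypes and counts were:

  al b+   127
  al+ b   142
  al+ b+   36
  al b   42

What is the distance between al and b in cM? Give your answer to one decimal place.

The recombinant classes are al+ b+ and al b: 36 + 42 = 78.
Recombination frequency = 78/347 = 0.2248 ≈ 22.5%, i.e. 22.5 cM.

22.5 cM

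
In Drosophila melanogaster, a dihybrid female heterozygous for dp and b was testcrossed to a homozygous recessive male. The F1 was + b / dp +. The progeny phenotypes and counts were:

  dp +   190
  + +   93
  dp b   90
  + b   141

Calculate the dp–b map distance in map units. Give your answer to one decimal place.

The recombinant classes are + + and dp b: 93 + 90 = 183.
Recombination frequency = 183/514 = 0.3560 ≈ 35.6%, i.e. 35.6 map units.

35.6 map units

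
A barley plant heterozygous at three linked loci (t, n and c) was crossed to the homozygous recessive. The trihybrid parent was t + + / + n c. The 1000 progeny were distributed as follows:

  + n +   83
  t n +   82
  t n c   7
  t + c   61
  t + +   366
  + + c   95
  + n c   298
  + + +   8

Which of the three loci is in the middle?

t

The two rarest classes, + + + and t n c, are the double crossovers. Comparing them with the parentals, only the t allele has switched, so t is the middle locus and the order is c – t – n.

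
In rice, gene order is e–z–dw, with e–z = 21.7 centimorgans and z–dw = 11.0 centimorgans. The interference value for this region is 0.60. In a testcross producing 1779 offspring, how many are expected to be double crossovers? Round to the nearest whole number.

17

Map distances give recombination frequencies of 0.217 and 0.110 for the two intervals.
With interference 0.60 (so coincidence = 0.40), expected double-crossover frequency = 0.217 × 0.110 × 0.40 = 0.00955.
Expected number = 0.00955 × 1779 = 16.99 ≈ 17.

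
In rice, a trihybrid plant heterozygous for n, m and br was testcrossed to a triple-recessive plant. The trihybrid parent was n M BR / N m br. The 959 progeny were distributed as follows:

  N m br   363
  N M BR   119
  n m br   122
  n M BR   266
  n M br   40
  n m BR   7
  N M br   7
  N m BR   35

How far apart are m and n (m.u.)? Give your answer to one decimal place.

The two rarest classes, n m BR and N M br, are the double crossovers. Comparing them with the parentals, only the m allele has switched, so m is the middle locus and the order is n – m – br.
Crossovers in the n–m interval produce the single-crossover classes N M BR and n m br (119 + 122 = 241) plus the double crossovers (14).
RF(n–m) = (241 + 14) / 959 = 255/959 = 0.2659 → 26.6 m.u.

26.6 m.u.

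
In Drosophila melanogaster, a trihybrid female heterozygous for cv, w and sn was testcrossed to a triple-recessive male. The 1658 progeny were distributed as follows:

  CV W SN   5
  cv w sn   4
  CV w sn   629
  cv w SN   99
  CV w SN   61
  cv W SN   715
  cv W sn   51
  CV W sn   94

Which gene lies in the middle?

cv

The two most frequent reciprocal classes, cv W SN and CV w sn, are the parental types, so the F1 was cv W SN / CV w sn.
The two rarest classes, CV W SN and cv w sn, are the double crossovers. Comparing them with the parentals, only the cv allele has switched, so cv is the middle locus and the order is sn – cv – w.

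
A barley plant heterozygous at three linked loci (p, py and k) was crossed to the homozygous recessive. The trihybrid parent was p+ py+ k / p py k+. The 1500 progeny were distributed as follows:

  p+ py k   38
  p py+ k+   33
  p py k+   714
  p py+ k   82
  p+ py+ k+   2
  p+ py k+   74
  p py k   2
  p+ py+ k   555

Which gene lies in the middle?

k

The two rarest classes, p+ py+ k+ and p py k, are the double crossovers. Comparing them with the parentals, only the k allele has switched, so k is the middle locus and the order is p – k – py.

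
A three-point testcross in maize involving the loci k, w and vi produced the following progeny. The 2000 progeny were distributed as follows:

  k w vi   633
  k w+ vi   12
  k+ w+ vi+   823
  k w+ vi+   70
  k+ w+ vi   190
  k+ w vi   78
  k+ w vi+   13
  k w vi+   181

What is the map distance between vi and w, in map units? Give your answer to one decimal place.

The two most frequent reciprocal classes, k w vi and k+ w+ vi+, are the parental types, so the F1 was k w vi / k+ w+ vi+.
The two rarest classes, k w+ vi and k+ w vi+, are the double crossovers. Comparing them with the parentals, only the w allele has switched, so w is the middle locus and the order is k – w – vi.
Crossovers in the w–vi interval produce the single-crossover classes k w vi+ and k+ w+ vi (181 + 190 = 371) plus the double crossovers (25).
RF(w–vi) = (371 + 25) / 2000 = 396/2000 = 0.1980 → 19.8 map units.

19.8 map units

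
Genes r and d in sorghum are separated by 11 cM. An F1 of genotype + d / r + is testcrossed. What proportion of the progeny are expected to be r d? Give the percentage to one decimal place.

5.5%

A map distance of 11 cM corresponds to a recombination frequency of 0.110.
The F1 is + d / r +, so r d is a recombinant gamete class with expected frequency r/2 = 0.110/2 = 0.0550.
That is 0.0550 = 5.5% of the progeny.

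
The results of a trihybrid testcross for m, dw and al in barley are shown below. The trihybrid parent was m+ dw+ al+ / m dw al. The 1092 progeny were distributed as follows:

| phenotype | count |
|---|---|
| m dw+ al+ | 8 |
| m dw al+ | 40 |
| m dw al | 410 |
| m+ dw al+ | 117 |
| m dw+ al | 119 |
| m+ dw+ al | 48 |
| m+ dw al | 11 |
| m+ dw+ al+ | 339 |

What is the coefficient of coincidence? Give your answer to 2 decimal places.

0.76

The two rarest classes, m dw+ al+ and m+ dw al, are the double crossovers. Comparing them with the parentals, only the m allele has switched, so m is the middle locus and the order is dw – m – al.
dw–m: (236 + 19)/1092 = 0.2335; m–al: (88 + 19)/1092 = 0.0980.
Expected DCO frequency = 0.2335 × 0.0980 ≈ 0.02288; observed = 19/1092 ≈ 0.01740.
Coefficient of coincidence = 0.01740/0.02288 ≈ 0.76.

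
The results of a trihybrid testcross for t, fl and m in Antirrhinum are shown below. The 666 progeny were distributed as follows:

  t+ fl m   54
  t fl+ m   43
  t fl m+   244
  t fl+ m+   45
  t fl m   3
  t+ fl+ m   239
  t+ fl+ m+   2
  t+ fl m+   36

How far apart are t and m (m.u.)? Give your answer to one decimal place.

The two most frequent reciprocal classes, t+ fl+ m and t fl m+, are the parental types, so the F1 was t+ fl+ m / t fl m+.
The two rarest classes, t+ fl+ m+ and t fl m, are the double crossovers. Comparing them with the parentals, only the m allele has switched, so m is the middle locus and the order is t – m – fl.
Crossovers in the t–m interval produce the single-crossover classes t fl+ m and t+ fl m+ (43 + 36 = 79) plus the double crossovers (5).
RF(t–m) = (79 + 5) / 666 = 84/666 = 0.1261 → 12.6 m.u.

12.6 m.u.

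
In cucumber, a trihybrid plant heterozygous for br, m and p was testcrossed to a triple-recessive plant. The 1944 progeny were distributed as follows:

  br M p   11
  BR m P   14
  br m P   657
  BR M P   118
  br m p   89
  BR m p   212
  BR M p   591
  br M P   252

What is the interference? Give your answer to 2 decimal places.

0.57

The two most frequent reciprocal classes, BR M p and br m P, are the parental types, so the F1 was BR M p / br m P.
The two rarest classes, br M p and BR m P, are the double crossovers. Comparing them with the parentals, only the br allele has switched, so br is the middle locus and the order is p – br – m.
p–br: (207 + 25)/1944 = 0.1193; br–m: (464 + 25)/1944 = 0.2515.
Expected DCO frequency = 0.1193 × 0.2515 ≈ 0.03000; observed = 25/1944 ≈ 0.01286.
Coefficient of coincidence = 0.01286/0.03000 ≈ 0.43; interference = 1 − 0.43 = 0.57.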